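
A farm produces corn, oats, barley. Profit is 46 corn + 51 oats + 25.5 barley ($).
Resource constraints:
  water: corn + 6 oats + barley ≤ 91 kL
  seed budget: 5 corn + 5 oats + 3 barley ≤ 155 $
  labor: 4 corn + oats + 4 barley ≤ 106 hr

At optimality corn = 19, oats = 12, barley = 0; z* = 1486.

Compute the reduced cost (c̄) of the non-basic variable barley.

Binding: water and seed budget. Non-binding: labor (18 unused).
Since labor is not tight, its dual is 0.
From A_Bᵀ y = c: 1·y_water + 5·y_seed budget = 46; 6·y_water + 5·y_seed budget = 51.
Solving: y_water = 1, y_seed budget = 9.
Reduced cost of barley: c₃ − yᵀa₃ = 25.5 − (1·1 + 9·3) = 25.5 − 28 = -2.5.

-2.5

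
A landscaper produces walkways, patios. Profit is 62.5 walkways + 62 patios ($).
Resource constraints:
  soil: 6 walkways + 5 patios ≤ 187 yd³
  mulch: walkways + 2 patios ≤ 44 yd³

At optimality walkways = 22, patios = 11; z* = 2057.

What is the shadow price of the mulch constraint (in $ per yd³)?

8.5

Check each constraint at x*: soil 187/187 (tight); mulch 44/44 (tight).
The binding rows give the dual system: 6·y_soil + 1·y_mulch = 62.5 and 5·y_soil + 2·y_mulch = 62.
Solving: y_soil = 9, y_mulch = 8.5.
Shadow price of mulch = 8.5.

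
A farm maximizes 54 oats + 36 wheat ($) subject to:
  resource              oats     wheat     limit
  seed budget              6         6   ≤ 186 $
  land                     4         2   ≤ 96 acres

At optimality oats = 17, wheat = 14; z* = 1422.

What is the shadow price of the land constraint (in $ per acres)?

9

At the optimum: seed budget uses 186 of 186 (binding); land uses 96 of 96 (binding).
Dual feasibility on the basic columns requires 6·y_seed budget + 4·y_land = 54, 6·y_seed budget + 2·y_land = 36.
→ y_seed budget = 3 and y_land = 9.
Shadow price of land = 9.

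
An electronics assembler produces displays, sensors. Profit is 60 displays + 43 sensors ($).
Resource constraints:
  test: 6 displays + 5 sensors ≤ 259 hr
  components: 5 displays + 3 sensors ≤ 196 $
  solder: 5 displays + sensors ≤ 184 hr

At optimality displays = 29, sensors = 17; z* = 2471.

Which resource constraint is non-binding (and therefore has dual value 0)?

test: 259/259 (binding)
components: 196/196 (binding)
solder: 162/184 (slack 22)
By complementary slackness, a constraint with positive slack has shadow price 0 → solder.

solder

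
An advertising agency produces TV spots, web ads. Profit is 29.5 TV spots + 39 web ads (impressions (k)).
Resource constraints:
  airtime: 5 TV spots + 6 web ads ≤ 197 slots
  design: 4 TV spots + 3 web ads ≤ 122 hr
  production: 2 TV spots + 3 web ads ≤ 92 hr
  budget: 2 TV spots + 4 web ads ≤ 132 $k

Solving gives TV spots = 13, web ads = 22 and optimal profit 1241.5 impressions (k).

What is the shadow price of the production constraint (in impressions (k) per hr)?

At the optimum: airtime uses 197 of 197 (binding); design uses 118 of 122 (slack = 4); production uses 92 of 92 (binding); budget uses 114 of 132 (slack = 18).
By complementary slackness, y = 0 for the non-binding constraints.
Dual feasibility on the basic columns requires 5·y_airtime + 2·y_production = 29.5, 6·y_airtime + 3·y_production = 39.
Solving: y_airtime = 3.5, y_production = 6.
Shadow price of production = 6.

6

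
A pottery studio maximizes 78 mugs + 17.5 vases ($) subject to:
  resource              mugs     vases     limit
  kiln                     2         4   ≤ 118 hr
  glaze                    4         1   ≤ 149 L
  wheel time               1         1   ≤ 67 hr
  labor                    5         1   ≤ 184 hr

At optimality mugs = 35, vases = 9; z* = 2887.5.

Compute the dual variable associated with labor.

8

Binding: glaze and labor. Non-binding: kiln (12 unused), wheel time (23 unused).
By complementary slackness, y = 0 for the non-binding constraints.
From A_Bᵀ y = c: 4·y_glaze + 5·y_labor = 78; 1·y_glaze + 1·y_labor = 17.5.
→ y_glaze = 9.5 and y_labor = 8.
Shadow price of labor = 8.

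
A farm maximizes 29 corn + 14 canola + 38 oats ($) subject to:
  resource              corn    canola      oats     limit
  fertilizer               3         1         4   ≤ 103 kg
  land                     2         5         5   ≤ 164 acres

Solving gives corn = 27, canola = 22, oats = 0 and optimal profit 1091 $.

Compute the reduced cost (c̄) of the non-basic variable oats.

-3

Check each constraint at x*: fertilizer 103/103 (tight); land 164/164 (tight).
The binding rows give the dual system: 3·y_fertilizer + 2·y_land = 29 and 1·y_fertilizer + 5·y_land = 14.
This yields shadow prices y_fertilizer = 9, y_land = 1.
Reduced cost of oats: c₃ − yᵀa₃ = 38 − (9·4 + 1·5) = 38 − 41 = -3.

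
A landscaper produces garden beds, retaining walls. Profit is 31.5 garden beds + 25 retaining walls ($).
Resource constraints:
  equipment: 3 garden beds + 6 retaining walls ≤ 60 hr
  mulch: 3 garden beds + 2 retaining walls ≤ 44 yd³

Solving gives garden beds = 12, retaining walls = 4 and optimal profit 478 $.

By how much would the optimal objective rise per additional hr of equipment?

At the optimum: equipment uses 60 of 60 (binding); mulch uses 44 of 44 (binding).
The binding rows give the dual system: 3·y_equipment + 3·y_mulch = 31.5 and 6·y_equipment + 2·y_mulch = 25.
This yields shadow prices y_equipment = 1, y_mulch = 9.5.
Shadow price of equipment = 1.

1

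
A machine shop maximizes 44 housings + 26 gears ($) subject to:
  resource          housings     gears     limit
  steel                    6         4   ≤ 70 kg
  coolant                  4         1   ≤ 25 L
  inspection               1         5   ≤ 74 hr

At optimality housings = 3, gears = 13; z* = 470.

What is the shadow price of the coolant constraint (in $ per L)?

2

At the optimum: steel uses 70 of 70 (binding); coolant uses 25 of 25 (binding); inspection uses 68 of 74 (slack = 6).
Slack constraints have shadow price 0 (complementary slackness).
From A_Bᵀ y = c: 6·y_steel + 4·y_coolant = 44; 4·y_steel + 1·y_coolant = 26.
This yields shadow prices y_steel = 6, y_coolant = 2.
Shadow price of coolant = 2.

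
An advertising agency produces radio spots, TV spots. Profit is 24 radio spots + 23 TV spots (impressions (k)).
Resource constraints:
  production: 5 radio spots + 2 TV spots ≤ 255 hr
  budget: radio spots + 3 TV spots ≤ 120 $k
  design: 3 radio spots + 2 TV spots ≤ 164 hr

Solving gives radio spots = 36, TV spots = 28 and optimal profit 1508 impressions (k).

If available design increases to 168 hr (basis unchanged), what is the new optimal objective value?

1536

Check each constraint at x*: production 236/255 (slack 19); budget 120/120 (tight); design 164/164 (tight).
Slack constraints have shadow price 0 (complementary slackness).
From A_Bᵀ y = c: 1·y_budget + 3·y_design = 24; 3·y_budget + 2·y_design = 23.
Solving: y_budget = 3, y_design = 7.
Δz = y_design·Δb = 7 × (4) = 28, so new z* = 1508 + 28 = 1536.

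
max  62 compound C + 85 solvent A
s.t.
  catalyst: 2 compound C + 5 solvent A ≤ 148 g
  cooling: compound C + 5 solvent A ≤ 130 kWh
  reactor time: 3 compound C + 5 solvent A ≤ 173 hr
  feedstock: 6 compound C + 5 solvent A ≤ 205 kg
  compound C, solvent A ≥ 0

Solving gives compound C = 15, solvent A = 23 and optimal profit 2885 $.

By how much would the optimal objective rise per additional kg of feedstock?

9

Binding: cooling and feedstock. Non-binding: catalyst (3 unused), reactor time (13 unused).
Slack constraints have shadow price 0 (complementary slackness).
Dual feasibility on the basic columns requires 1·y_cooling + 6·y_feedstock = 62, 5·y_cooling + 5·y_feedstock = 85.
Solving: y_cooling = 8, y_feedstock = 9.
Shadow price of feedstock = 9.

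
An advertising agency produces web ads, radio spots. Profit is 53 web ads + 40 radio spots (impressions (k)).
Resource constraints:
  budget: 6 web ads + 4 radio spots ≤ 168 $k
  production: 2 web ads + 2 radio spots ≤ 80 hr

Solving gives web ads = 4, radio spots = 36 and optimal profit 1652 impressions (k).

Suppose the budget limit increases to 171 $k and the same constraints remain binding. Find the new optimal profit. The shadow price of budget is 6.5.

Δb = 3, so new z* = 1652 + (6.5)·(3) = 1652 + 19.5 = 1671.5.

1671.5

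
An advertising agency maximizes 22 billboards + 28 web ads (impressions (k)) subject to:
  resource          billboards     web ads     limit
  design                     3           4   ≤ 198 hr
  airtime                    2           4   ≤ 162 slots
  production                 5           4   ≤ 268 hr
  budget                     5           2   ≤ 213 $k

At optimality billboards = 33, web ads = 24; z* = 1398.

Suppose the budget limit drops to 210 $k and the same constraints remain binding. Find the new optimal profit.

1392

At the optimum: design uses 195 of 198 (slack = 3); airtime uses 162 of 162 (binding); production uses 261 of 268 (slack = 7); budget uses 213 of 213 (binding).
Slack constraints have shadow price 0 (complementary slackness).
From A_Bᵀ y = c: 2·y_airtime + 5·y_budget = 22; 4·y_airtime + 2·y_budget = 28.
→ y_airtime = 6 and y_budget = 2.
Δz = y_budget·Δb = 2 × (-3) = -6, so new z* = 1398 − 6 = 1392.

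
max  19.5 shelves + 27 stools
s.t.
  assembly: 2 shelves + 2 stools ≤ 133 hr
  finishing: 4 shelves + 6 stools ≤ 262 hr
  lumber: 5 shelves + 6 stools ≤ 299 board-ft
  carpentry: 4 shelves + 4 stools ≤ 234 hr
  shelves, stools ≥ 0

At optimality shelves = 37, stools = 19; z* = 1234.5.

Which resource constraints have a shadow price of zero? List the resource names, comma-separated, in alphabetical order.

assembly: 112/133 (slack 21)
finishing: 262/262 (binding)
lumber: 299/299 (binding)
carpentry: 224/234 (slack 10)
By complementary slackness, a constraint with positive slack has shadow price 0 → assembly, carpentry.

assembly, carpentry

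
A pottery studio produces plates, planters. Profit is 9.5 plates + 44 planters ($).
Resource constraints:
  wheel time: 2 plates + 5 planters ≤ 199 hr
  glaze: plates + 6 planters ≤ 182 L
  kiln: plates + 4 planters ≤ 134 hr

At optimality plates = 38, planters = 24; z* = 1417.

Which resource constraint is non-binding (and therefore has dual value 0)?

wheel time: 196/199 (slack 3)
glaze: 182/182 (binding)
kiln: 134/134 (binding)
By complementary slackness, a constraint with positive slack has shadow price 0 → wheel time.

wheel time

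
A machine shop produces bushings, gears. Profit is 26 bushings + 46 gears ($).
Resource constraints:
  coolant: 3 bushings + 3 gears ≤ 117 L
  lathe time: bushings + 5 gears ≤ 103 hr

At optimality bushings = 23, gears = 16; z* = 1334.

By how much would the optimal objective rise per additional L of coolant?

Check each constraint at x*: coolant 117/117 (tight); lathe time 103/103 (tight).
Dual feasibility on the basic columns requires 3·y_coolant + 1·y_lathe time = 26, 3·y_coolant + 5·y_lathe time = 46.
Solving: y_coolant = 7, y_lathe time = 5.
Shadow price of coolant = 7.

7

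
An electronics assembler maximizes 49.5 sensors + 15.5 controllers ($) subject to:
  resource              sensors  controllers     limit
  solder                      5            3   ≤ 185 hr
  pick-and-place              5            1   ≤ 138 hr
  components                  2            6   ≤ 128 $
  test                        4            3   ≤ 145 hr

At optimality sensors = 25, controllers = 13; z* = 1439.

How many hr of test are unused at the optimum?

test used = 4·25 + 3·13 = 139; slack = 145 − 139 = 6.

6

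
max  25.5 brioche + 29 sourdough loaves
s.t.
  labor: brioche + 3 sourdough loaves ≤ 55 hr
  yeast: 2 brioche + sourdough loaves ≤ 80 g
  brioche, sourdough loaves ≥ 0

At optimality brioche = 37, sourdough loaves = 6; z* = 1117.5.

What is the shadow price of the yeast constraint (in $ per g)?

9.5

At the optimum: labor uses 55 of 55 (binding); yeast uses 80 of 80 (binding).
Dual feasibility on the basic columns requires 1·y_labor + 2·y_yeast = 25.5, 3·y_labor + 1·y_yeast = 29.
This yields shadow prices y_labor = 6.5, y_yeast = 9.5.
Shadow price of yeast = 9.5.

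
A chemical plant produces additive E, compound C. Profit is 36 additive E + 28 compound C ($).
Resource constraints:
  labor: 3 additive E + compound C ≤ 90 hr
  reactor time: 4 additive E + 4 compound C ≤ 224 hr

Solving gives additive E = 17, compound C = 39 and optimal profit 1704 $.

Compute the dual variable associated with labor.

4

Check each constraint at x*: labor 90/90 (tight); reactor time 224/224 (tight).
Dual feasibility on the basic columns requires 3·y_labor + 4·y_reactor time = 36, 1·y_labor + 4·y_reactor time = 28.
This yields shadow prices y_labor = 4, y_reactor time = 6.
Shadow price of labor = 4.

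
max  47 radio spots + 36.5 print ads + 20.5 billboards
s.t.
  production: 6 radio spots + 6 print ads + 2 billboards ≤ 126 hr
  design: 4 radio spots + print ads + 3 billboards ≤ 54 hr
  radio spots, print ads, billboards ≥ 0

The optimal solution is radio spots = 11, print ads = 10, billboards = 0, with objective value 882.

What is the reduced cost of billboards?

At the optimum: production uses 126 of 126 (binding); design uses 54 of 54 (binding).
Dual feasibility on the basic columns requires 6·y_production + 4·y_design = 47, 6·y_production + 1·y_design = 36.5.
Solving: y_production = 5.5, y_design = 3.5.
Reduced cost of billboards: c₃ − yᵀa₃ = 20.5 − (5.5·2 + 3.5·3) = 20.5 − 21.5 = -1.

-1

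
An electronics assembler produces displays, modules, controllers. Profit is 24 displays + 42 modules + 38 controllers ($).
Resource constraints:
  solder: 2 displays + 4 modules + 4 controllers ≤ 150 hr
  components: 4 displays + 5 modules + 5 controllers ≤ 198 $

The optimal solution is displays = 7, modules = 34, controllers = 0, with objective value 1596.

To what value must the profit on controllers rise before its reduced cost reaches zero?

42

Check each constraint at x*: solder 150/150 (tight); components 198/198 (tight).
Dual feasibility on the basic columns requires 2·y_solder + 4·y_components = 24, 4·y_solder + 5·y_components = 42.
Solving: y_solder = 8, y_components = 2.
controllers enters the basis when its profit ≥ yᵀa₃ = 8·4 + 2·5 = 42.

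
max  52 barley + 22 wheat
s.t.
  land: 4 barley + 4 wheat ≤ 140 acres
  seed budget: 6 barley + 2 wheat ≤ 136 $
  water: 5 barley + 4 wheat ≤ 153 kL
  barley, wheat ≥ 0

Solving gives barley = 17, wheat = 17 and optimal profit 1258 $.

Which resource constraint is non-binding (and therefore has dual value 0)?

land: 136/140 (slack 4)
seed budget: 136/136 (binding)
water: 153/153 (binding)
By complementary slackness, a constraint with positive slack has shadow price 0 → land.

land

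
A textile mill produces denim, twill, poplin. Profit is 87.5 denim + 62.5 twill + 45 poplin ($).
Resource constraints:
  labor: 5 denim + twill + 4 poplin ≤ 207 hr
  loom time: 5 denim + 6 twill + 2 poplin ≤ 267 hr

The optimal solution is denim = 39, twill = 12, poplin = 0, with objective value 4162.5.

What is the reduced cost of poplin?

Check each constraint at x*: labor 207/207 (tight); loom time 267/267 (tight).
The binding rows give the dual system: 5·y_labor + 5·y_loom time = 87.5 and 1·y_labor + 6·y_loom time = 62.5.
→ y_labor = 8.5 and y_loom time = 9.
Reduced cost of poplin: c₃ − yᵀa₃ = 45 − (8.5·4 + 9·2) = 45 − 52 = -7.

-7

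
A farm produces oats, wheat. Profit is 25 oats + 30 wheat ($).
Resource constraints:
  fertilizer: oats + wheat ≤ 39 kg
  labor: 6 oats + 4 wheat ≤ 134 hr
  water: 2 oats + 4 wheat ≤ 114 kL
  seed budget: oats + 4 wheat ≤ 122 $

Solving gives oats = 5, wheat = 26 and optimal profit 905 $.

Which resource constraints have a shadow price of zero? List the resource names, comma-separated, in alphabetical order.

fertilizer, seed budget

fertilizer: 31/39 (slack 8)
labor: 134/134 (binding)
water: 114/114 (binding)
seed budget: 109/122 (slack 13)
By complementary slackness, a constraint with positive slack has shadow price 0 → fertilizer, seed budget.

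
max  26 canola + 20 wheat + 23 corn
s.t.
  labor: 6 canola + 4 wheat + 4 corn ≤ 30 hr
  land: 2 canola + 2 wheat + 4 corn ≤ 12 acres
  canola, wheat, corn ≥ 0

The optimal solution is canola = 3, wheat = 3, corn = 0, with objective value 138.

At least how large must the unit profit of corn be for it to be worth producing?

28

Check each constraint at x*: labor 30/30 (tight); land 12/12 (tight).
From A_Bᵀ y = c: 6·y_labor + 2·y_land = 26; 4·y_labor + 2·y_land = 20.
This yields shadow prices y_labor = 3, y_land = 4.
corn enters the basis when its profit ≥ yᵀa₃ = 3·4 + 4·4 = 28.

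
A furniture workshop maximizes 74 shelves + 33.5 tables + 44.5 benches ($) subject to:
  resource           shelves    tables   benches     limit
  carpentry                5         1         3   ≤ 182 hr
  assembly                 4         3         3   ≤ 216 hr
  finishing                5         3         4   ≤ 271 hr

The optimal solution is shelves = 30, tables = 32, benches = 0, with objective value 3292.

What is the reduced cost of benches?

Check each constraint at x*: carpentry 182/182 (tight); assembly 216/216 (tight); finishing 246/271 (slack 25).
Slack constraints have shadow price 0 (complementary slackness).
The binding rows give the dual system: 5·y_carpentry + 4·y_assembly = 74 and 1·y_carpentry + 3·y_assembly = 33.5.
Solving: y_carpentry = 8, y_assembly = 8.5.
Reduced cost of benches: c₃ − yᵀa₃ = 44.5 − (8·3 + 8.5·3) = 44.5 − 49.5 = -5.

-5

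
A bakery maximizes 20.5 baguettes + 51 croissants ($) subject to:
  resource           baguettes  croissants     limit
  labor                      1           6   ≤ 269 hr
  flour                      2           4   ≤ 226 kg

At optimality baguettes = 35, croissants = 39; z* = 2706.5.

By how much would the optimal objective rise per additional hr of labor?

2.5

At the optimum: labor uses 269 of 269 (binding); flour uses 226 of 226 (binding).
From A_Bᵀ y = c: 1·y_labor + 2·y_flour = 20.5; 6·y_labor + 4·y_flour = 51.
This yields shadow prices y_labor = 2.5, y_flour = 9.
Shadow price of labor = 2.5.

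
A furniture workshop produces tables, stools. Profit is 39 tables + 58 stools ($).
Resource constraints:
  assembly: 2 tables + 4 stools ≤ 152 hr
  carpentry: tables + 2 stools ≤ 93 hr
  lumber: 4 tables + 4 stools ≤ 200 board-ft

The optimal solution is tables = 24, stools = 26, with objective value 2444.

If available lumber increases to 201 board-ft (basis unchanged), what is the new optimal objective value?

2449

Binding: assembly and lumber. Non-binding: carpentry (17 unused).
By complementary slackness, y = 0 for the non-binding constraint.
The binding rows give the dual system: 2·y_assembly + 4·y_lumber = 39 and 4·y_assembly + 4·y_lumber = 58.
→ y_assembly = 9.5 and y_lumber = 5.
Δz = y_lumber·Δb = 5 × (1) = 5, so new z* = 2444 + 5 = 2449.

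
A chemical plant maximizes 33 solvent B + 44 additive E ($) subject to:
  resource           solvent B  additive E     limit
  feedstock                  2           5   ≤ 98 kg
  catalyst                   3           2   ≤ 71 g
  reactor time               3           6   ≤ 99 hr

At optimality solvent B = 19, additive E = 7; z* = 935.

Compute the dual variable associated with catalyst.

At the optimum: feedstock uses 73 of 98 (slack = 25); catalyst uses 71 of 71 (binding); reactor time uses 99 of 99 (binding).
Since feedstock is not tight, its dual is 0.
From A_Bᵀ y = c: 3·y_catalyst + 3·y_reactor time = 33; 2·y_catalyst + 6·y_reactor time = 44.
This yields shadow prices y_catalyst = 5.5, y_reactor time = 5.5.
Shadow price of catalyst = 5.5.

5.5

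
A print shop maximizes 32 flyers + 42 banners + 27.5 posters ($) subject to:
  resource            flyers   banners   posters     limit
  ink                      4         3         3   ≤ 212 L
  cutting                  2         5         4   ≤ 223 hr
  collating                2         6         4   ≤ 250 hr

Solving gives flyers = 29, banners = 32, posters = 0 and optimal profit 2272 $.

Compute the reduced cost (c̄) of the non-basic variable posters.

Binding: ink and collating. Non-binding: cutting (5 unused).
Since cutting is not tight, its dual is 0.
The binding rows give the dual system: 4·y_ink + 2·y_collating = 32 and 3·y_ink + 6·y_collating = 42.
→ y_ink = 6 and y_collating = 4.
Reduced cost of posters: c₃ − yᵀa₃ = 27.5 − (6·3 + 4·4) = 27.5 − 34 = -6.5.

-6.5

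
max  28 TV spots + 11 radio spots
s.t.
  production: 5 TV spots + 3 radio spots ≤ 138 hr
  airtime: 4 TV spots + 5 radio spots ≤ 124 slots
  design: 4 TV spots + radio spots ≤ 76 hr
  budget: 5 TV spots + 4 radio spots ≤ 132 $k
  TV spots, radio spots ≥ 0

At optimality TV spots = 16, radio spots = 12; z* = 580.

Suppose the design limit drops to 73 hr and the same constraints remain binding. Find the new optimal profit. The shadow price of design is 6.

Δb = -3, so new z* = 580 + (6)·(-3) = 580 − 18 = 562.

562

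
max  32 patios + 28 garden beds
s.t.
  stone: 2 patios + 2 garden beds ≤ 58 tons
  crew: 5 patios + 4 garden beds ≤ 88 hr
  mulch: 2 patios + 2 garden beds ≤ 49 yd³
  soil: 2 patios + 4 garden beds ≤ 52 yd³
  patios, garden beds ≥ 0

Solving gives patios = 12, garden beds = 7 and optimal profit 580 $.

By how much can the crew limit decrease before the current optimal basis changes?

Binding constraints: crew, soil. The basis is B = [[5,4],[2,4]] with det 12.
Per unit decrease in crew, x* moves by d = (-0.3333, 0.1667).
The basis stays optimal until patios reaches 0; allowable decrease = 36 hr.

36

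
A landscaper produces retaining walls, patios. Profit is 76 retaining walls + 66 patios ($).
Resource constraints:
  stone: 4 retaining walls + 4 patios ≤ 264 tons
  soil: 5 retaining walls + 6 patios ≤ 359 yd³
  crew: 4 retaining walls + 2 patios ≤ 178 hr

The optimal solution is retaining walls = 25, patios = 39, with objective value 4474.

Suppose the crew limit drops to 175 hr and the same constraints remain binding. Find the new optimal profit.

4447

At the optimum: stone uses 256 of 264 (slack = 8); soil uses 359 of 359 (binding); crew uses 178 of 178 (binding).
Since stone is not tight, its dual is 0.
Dual feasibility on the basic columns requires 5·y_soil + 4·y_crew = 76, 6·y_soil + 2·y_crew = 66.
This yields shadow prices y_soil = 8, y_crew = 9.
Δz = y_crew·Δb = 9 × (-3) = -27, so new z* = 4474 − 27 = 4447.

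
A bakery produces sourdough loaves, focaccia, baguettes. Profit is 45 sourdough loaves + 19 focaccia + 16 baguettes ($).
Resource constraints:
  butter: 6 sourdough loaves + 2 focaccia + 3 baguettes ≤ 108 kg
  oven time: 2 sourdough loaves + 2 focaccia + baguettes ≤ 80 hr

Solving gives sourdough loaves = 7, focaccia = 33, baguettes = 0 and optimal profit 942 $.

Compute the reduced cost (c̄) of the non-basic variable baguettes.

Check each constraint at x*: butter 108/108 (tight); oven time 80/80 (tight).
The binding rows give the dual system: 6·y_butter + 2·y_oven time = 45 and 2·y_butter + 2·y_oven time = 19.
This yields shadow prices y_butter = 6.5, y_oven time = 3.
Reduced cost of baguettes: c₃ − yᵀa₃ = 16 − (6.5·3 + 3·1) = 16 − 22.5 = -6.5.

-6.5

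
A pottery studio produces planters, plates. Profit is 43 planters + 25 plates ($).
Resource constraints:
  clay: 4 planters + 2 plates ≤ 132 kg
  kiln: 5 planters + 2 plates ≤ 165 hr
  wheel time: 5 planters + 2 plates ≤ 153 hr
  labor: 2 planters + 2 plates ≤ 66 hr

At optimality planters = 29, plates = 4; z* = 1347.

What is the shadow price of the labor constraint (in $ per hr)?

At the optimum: clay uses 124 of 132 (slack = 8); kiln uses 153 of 165 (slack = 12); wheel time uses 153 of 153 (binding); labor uses 66 of 66 (binding).
By complementary slackness, y = 0 for the non-binding constraints.
Dual feasibility on the basic columns requires 5·y_wheel time + 2·y_labor = 43, 2·y_wheel time + 2·y_labor = 25.
Solving: y_wheel time = 6, y_labor = 6.5.
Shadow price of labor = 6.5.

6.5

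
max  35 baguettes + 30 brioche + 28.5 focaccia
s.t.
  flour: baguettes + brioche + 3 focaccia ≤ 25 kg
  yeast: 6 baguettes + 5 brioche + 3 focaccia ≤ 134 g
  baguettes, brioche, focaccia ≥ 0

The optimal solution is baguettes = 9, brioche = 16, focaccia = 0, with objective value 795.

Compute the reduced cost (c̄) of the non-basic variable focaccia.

At the optimum: flour uses 25 of 25 (binding); yeast uses 134 of 134 (binding).
From A_Bᵀ y = c: 1·y_flour + 6·y_yeast = 35; 1·y_flour + 5·y_yeast = 30.
This yields shadow prices y_flour = 5, y_yeast = 5.
Reduced cost of focaccia: c₃ − yᵀa₃ = 28.5 − (5·3 + 5·3) = 28.5 − 30 = -1.5.

-1.5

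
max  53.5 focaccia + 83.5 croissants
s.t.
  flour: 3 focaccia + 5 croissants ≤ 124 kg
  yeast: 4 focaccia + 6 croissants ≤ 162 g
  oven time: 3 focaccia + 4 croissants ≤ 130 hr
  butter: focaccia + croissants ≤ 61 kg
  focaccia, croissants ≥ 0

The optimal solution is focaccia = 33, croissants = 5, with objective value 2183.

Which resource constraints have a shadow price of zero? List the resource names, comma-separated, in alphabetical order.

butter, oven time

flour: 124/124 (binding)
yeast: 162/162 (binding)
oven time: 119/130 (slack 11)
butter: 38/61 (slack 23)
By complementary slackness, a constraint with positive slack has shadow price 0 → butter, oven time.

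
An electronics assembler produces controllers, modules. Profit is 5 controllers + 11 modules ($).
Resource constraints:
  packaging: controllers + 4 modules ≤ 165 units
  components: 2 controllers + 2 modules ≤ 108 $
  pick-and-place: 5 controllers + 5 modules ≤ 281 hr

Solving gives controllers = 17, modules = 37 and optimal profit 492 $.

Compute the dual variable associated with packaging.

2

Check each constraint at x*: packaging 165/165 (tight); components 108/108 (tight); pick-and-place 270/281 (slack 11).
By complementary slackness, y = 0 for the non-binding constraint.
From A_Bᵀ y = c: 1·y_packaging + 2·y_components = 5; 4·y_packaging + 2·y_components = 11.
→ y_packaging = 2 and y_components = 1.5.
Shadow price of packaging = 2.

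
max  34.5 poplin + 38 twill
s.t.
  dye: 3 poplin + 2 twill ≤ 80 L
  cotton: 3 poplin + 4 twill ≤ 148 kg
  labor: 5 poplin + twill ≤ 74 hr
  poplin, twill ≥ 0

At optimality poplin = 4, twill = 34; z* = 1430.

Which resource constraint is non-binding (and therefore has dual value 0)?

labor

dye: 80/80 (binding)
cotton: 148/148 (binding)
labor: 54/74 (slack 20)
By complementary slackness, a constraint with positive slack has shadow price 0 → labor.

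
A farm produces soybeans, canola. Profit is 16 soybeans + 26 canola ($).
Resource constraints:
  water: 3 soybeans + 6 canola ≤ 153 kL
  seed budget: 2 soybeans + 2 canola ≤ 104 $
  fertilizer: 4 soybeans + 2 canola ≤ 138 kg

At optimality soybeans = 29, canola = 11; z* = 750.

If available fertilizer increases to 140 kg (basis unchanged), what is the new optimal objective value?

At the optimum: water uses 153 of 153 (binding); seed budget uses 80 of 104 (slack = 24); fertilizer uses 138 of 138 (binding).
Slack constraints have shadow price 0 (complementary slackness).
The binding rows give the dual system: 3·y_water + 4·y_fertilizer = 16 and 6·y_water + 2·y_fertilizer = 26.
This yields shadow prices y_water = 4, y_fertilizer = 1.
Δz = y_fertilizer·Δb = 1 × (2) = 2, so new z* = 750 + 2 = 752.

752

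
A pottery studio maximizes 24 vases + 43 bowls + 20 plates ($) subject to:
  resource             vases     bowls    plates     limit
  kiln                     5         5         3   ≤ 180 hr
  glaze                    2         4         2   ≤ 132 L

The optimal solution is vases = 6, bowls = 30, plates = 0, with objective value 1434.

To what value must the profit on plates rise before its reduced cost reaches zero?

22

Both kiln and glaze are binding at x*.
Dual feasibility on the basic columns requires 5·y_kiln + 2·y_glaze = 24, 5·y_kiln + 4·y_glaze = 43.
→ y_kiln = 1 and y_glaze = 9.5.
plates enters the basis when its profit ≥ yᵀa₃ = 1·3 + 9.5·2 = 22.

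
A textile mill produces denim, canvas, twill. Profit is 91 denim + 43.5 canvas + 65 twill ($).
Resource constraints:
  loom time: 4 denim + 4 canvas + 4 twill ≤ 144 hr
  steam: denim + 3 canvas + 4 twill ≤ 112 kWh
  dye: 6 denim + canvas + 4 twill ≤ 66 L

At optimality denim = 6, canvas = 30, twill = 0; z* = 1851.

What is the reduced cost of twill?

Check each constraint at x*: loom time 144/144 (tight); steam 96/112 (slack 16); dye 66/66 (tight).
By complementary slackness, y = 0 for the non-binding constraint.
From A_Bᵀ y = c: 4·y_loom time + 6·y_dye = 91; 4·y_loom time + 1·y_dye = 43.5.
→ y_loom time = 8.5 and y_dye = 9.5.
Reduced cost of twill: c₃ − yᵀa₃ = 65 − (8.5·4 + 9.5·4) = 65 − 72 = -7.

-7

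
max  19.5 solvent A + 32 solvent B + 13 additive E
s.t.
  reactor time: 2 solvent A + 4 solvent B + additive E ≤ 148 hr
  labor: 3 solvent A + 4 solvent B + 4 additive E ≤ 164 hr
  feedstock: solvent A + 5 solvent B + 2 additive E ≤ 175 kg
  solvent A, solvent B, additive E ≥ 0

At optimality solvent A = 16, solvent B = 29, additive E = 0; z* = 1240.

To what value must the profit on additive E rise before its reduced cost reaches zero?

Binding: reactor time and labor. Non-binding: feedstock (14 unused).
Since feedstock is not tight, its dual is 0.
Dual feasibility on the basic columns requires 2·y_reactor time + 3·y_labor = 19.5, 4·y_reactor time + 4·y_labor = 32.
Solving: y_reactor time = 4.5, y_labor = 3.5.
additive E enters the basis when its profit ≥ yᵀa₃ = 4.5·1 + 3.5·4 = 18.5.

18.5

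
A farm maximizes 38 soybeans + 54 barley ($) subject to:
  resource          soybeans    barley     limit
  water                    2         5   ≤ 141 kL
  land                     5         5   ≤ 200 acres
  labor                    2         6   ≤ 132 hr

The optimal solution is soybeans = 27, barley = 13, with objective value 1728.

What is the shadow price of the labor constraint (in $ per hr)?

Binding: land and labor. Non-binding: water (22 unused).
Slack constraints have shadow price 0 (complementary slackness).
The binding rows give the dual system: 5·y_land + 2·y_labor = 38 and 5·y_land + 6·y_labor = 54.
Solving: y_land = 6, y_labor = 4.
Shadow price of labor = 4.

4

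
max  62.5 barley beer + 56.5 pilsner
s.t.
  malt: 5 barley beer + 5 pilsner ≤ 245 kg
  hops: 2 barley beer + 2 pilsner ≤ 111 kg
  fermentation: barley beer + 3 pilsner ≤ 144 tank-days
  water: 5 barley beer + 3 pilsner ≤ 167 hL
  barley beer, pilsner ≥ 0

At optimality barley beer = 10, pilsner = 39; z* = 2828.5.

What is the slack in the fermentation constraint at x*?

fermentation used = 1·10 + 3·39 = 127; slack = 144 − 127 = 17.

17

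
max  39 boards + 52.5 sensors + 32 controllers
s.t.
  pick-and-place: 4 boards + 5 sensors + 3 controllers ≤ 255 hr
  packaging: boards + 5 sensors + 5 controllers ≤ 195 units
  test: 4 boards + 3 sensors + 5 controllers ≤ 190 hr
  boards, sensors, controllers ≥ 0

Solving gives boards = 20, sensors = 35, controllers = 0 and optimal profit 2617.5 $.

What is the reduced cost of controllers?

Check each constraint at x*: pick-and-place 255/255 (tight); packaging 195/195 (tight); test 185/190 (slack 5).
Slack constraints have shadow price 0 (complementary slackness).
The binding rows give the dual system: 4·y_pick-and-place + 1·y_packaging = 39 and 5·y_pick-and-place + 5·y_packaging = 52.5.
→ y_pick-and-place = 9.5 and y_packaging = 1.
Reduced cost of controllers: c₃ − yᵀa₃ = 32 − (9.5·3 + 1·5) = 32 − 33.5 = -1.5.

-1.5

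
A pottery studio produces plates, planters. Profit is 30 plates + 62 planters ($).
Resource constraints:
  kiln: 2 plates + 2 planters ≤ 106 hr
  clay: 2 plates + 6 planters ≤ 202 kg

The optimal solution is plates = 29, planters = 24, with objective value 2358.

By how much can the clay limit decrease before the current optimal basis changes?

96

Binding constraints: kiln, clay. The basis is B = [[2,2],[2,6]] with det 8.
Per unit decrease in clay, x* moves by d = (0.25, -0.25).
The basis stays optimal until planters reaches 0; allowable decrease = 96 kg.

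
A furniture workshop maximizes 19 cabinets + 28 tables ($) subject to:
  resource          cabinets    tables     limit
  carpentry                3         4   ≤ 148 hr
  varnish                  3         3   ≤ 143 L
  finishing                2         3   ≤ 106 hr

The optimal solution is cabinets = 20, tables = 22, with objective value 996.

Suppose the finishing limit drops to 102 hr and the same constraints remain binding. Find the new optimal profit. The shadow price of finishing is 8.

Δb = -4, so new z* = 996 + (8)·(-4) = 996 − 32 = 964.

964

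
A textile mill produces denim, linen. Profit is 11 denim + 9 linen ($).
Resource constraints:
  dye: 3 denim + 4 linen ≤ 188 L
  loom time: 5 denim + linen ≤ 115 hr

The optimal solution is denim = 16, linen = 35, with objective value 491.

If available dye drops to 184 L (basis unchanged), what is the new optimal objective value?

483

Both dye and loom time are binding at x*.
The binding rows give the dual system: 3·y_dye + 5·y_loom time = 11 and 4·y_dye + 1·y_loom time = 9.
→ y_dye = 2 and y_loom time = 1.
Δz = y_dye·Δb = 2 × (-4) = -8, so new z* = 491 − 8 = 483.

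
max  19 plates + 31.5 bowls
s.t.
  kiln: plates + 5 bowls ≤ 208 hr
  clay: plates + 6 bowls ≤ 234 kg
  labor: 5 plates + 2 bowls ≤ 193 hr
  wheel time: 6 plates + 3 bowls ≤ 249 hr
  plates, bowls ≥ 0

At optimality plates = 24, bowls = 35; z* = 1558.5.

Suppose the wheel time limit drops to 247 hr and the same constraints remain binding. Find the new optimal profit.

At the optimum: kiln uses 199 of 208 (slack = 9); clay uses 234 of 234 (binding); labor uses 190 of 193 (slack = 3); wheel time uses 249 of 249 (binding).
Slack constraints have shadow price 0 (complementary slackness).
From A_Bᵀ y = c: 1·y_clay + 6·y_wheel time = 19; 6·y_clay + 3·y_wheel time = 31.5.
Solving: y_clay = 4, y_wheel time = 2.5.
Δz = y_wheel time·Δb = 2.5 × (-2) = -5, so new z* = 1558.5 − 5 = 1553.5.

1553.5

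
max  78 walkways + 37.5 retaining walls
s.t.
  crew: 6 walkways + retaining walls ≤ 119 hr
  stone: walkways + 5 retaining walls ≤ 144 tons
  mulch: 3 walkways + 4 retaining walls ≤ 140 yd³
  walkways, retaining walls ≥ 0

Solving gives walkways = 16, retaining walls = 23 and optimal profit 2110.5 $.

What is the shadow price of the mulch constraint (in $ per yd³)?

Binding: crew and mulch. Non-binding: stone (13 unused).
Since stone is not tight, its dual is 0.
From A_Bᵀ y = c: 6·y_crew + 3·y_mulch = 78; 1·y_crew + 4·y_mulch = 37.5.
This yields shadow prices y_crew = 9.5, y_mulch = 7.
Shadow price of mulch = 7.

7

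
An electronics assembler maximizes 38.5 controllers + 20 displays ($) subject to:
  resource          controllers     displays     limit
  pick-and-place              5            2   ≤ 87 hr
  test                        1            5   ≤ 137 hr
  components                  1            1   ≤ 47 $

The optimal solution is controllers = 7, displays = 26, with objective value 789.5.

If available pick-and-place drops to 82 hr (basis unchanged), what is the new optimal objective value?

752

At the optimum: pick-and-place uses 87 of 87 (binding); test uses 137 of 137 (binding); components uses 33 of 47 (slack = 14).
Since components is not tight, its dual is 0.
From A_Bᵀ y = c: 5·y_pick-and-place + 1·y_test = 38.5; 2·y_pick-and-place + 5·y_test = 20.
Solving: y_pick-and-place = 7.5, y_test = 1.
Δz = y_pick-and-place·Δb = 7.5 × (-5) = -37.5, so new z* = 789.5 − 37.5 = 752.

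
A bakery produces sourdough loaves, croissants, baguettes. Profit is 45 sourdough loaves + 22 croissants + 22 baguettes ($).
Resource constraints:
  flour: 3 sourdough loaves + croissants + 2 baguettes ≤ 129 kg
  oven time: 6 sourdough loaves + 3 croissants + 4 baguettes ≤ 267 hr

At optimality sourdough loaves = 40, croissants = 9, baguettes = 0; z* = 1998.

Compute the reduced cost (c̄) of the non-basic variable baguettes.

-8

At the optimum: flour uses 129 of 129 (binding); oven time uses 267 of 267 (binding).
From A_Bᵀ y = c: 3·y_flour + 6·y_oven time = 45; 1·y_flour + 3·y_oven time = 22.
Solving: y_flour = 1, y_oven time = 7.
Reduced cost of baguettes: c₃ − yᵀa₃ = 22 − (1·2 + 7·4) = 22 − 30 = -8.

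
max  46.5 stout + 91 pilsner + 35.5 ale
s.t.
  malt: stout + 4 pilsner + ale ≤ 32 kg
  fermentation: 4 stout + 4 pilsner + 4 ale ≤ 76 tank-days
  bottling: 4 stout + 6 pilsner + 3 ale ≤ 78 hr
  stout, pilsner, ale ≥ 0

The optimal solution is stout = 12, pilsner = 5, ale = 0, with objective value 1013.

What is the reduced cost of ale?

Binding: malt and bottling. Non-binding: fermentation (8 unused).
Slack constraints have shadow price 0 (complementary slackness).
From A_Bᵀ y = c: 1·y_malt + 4·y_bottling = 46.5; 4·y_malt + 6·y_bottling = 91.
Solving: y_malt = 8.5, y_bottling = 9.5.
Reduced cost of ale: c₃ − yᵀa₃ = 35.5 − (8.5·1 + 9.5·3) = 35.5 − 37 = -1.5.

-1.5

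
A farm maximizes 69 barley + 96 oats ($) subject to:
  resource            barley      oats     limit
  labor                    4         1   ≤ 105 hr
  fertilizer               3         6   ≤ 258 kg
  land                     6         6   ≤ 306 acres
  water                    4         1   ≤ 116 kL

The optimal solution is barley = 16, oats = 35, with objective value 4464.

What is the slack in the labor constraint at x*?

labor used = 4·16 + 1·35 = 99; slack = 105 − 99 = 6.

6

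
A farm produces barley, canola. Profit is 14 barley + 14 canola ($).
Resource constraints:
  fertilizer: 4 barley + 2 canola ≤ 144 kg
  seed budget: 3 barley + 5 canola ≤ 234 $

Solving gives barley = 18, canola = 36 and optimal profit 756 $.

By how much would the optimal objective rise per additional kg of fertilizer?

Check each constraint at x*: fertilizer 144/144 (tight); seed budget 234/234 (tight).
The binding rows give the dual system: 4·y_fertilizer + 3·y_seed budget = 14 and 2·y_fertilizer + 5·y_seed budget = 14.
This yields shadow prices y_fertilizer = 2, y_seed budget = 2.
Shadow price of fertilizer = 2.

2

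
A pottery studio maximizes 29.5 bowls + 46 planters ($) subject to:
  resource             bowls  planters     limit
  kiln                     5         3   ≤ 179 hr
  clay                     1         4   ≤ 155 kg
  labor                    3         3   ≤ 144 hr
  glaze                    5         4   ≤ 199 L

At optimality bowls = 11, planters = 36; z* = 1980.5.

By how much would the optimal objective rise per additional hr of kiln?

0

Check each constraint at x*: kiln 163/179 (slack 16); clay 155/155 (tight); labor 141/144 (slack 3); glaze 199/199 (tight).
Slack constraints have shadow price 0 (complementary slackness).
From A_Bᵀ y = c: 1·y_clay + 5·y_glaze = 29.5; 4·y_clay + 4·y_glaze = 46.
Solving: y_clay = 7, y_glaze = 4.5.
Shadow price of kiln = 0.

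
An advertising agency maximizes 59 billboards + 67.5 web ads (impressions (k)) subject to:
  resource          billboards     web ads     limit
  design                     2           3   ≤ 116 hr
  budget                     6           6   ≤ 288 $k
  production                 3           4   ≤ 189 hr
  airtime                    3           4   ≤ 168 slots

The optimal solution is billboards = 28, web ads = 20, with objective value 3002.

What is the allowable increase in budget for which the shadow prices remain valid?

24

Binding constraints: design, budget. The basis is B = [[2,3],[6,6]] with det -6.
Per unit increase in budget, x* moves by d = (0.5, -0.3333).
The basis stays optimal until airtime becomes binding; allowable increase = 24 $k.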